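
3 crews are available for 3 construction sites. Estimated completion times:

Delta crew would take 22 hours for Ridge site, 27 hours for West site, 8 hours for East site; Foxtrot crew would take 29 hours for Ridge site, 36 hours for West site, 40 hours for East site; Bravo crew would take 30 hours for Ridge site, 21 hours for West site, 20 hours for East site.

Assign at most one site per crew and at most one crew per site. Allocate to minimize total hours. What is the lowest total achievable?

Optimal: Delta crew→East site (8 hours), Foxtrot crew→Ridge site (29 hours), Bravo crew→West site (21 hours) — total 8+29+21 = 58 hours.
Column-greedy (each site in turn goes to its cheapest remaining crew) gives 83 hours, worse by 25.
Every other assignment is strictly worse.

Minimum total: 58 hours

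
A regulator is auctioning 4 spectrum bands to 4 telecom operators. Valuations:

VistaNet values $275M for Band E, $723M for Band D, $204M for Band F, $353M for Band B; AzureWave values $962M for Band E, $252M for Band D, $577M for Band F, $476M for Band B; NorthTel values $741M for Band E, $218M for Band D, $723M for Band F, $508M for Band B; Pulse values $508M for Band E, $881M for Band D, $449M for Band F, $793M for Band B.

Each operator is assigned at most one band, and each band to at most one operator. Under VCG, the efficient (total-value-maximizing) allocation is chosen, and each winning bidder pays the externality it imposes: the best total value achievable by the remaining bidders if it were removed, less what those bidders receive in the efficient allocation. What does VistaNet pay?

Efficient allocation: VistaNet→Band D ($723M), AzureWave→Band E ($962M), NorthTel→Band F ($723M), Pulse→Band B ($793M); total welfare W = $3201M.
VistaNet receives Band D at value $723M, so the others get W − 723 = $2478M.
Without VistaNet: best allocation of the remaining 3 bidders over all 4 bands is AzureWave→Band E ($962M), NorthTel→Band F ($723M), Pulse→Band D ($881M), total $2566M.
VCG payment = (others' best without VistaNet) − (others' welfare with VistaNet) = 2566 − 2478 = $88M.

VistaNet pays $88M.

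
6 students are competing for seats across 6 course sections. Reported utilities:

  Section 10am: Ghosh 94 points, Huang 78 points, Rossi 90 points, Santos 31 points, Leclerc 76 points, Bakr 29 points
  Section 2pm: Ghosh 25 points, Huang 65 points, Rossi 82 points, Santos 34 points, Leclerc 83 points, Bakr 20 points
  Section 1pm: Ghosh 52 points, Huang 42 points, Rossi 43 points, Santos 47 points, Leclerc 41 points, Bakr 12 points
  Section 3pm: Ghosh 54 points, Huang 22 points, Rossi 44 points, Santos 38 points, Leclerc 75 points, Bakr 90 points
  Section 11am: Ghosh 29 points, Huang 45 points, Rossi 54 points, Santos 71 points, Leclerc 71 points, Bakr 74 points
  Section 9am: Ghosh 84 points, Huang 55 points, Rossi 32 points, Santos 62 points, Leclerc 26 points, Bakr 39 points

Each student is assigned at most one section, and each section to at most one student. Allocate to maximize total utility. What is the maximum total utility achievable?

Optimal: Ghosh→Section 9am (84 points), Huang→Section 1pm (42 points), Rossi→Section 10am (90 points), Santos→Section 11am (71 points), Leclerc→Section 2pm (83 points), Bakr→Section 3pm (90 points) — total 84+42+90+71+83+90 = 460 points.
Max-entry greedy (repeatedly take the single best remaining cell) gives 436 points, worse by 24.
Checked against all permutations: 460 points is optimal.

Maximum total: 460 points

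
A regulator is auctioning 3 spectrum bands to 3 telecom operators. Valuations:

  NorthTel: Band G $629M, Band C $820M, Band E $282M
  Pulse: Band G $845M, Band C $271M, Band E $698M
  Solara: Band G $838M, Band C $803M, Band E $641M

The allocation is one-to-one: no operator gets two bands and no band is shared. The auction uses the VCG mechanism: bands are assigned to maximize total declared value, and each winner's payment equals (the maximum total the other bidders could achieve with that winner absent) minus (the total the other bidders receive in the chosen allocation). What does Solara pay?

Efficient allocation: NorthTel→Band C ($820M), Pulse→Band E ($698M), Solara→Band G ($838M); total welfare W = $2356M.
Solara receives Band G at value $838M, so the others get W − 838 = $1518M.
Without Solara: best allocation of the remaining 2 bidders over all 3 bands is NorthTel→Band C ($820M), Pulse→Band G ($845M), total $1665M.
VCG payment = (others' best without Solara) − (others' welfare with Solara) = 1665 − 1518 = $147M.

Solara pays $147M.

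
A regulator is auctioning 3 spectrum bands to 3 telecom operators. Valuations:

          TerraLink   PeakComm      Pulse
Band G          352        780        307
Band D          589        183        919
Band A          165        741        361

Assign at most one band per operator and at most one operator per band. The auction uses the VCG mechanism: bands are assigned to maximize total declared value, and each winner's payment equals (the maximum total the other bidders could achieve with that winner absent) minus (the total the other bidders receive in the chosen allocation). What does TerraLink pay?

Efficient allocation: TerraLink→Band G ($352M), PeakComm→Band A ($741M), Pulse→Band D ($919M); total welfare W = $2012M.
TerraLink receives Band G at value $352M, so the others get W − 352 = $1660M.
Without TerraLink: best allocation of the remaining 2 bidders over all 3 bands is PeakComm→Band G ($780M), Pulse→Band D ($919M), total $1699M.
VCG payment = (others' best without TerraLink) − (others' welfare with TerraLink) = 1699 − 1660 = $39M.

TerraLink pays $39M.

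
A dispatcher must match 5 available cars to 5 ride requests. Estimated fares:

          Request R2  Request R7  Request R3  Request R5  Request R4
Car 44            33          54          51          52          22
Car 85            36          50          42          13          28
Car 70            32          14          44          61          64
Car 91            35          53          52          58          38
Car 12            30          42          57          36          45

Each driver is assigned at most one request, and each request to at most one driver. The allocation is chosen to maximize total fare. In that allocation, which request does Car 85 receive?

Car 85 receives Request R2.

This is the linear assignment problem.
Optimal: Car 44→Request R7 ($54), Car 85→Request R2 ($36), Car 70→Request R4 ($64), Car 91→Request R5 ($58), Car 12→Request R3 ($57) — total 54+36+64+58+57 = $269.
Row-greedy (each driver in turn takes its best remaining request) gives $248, worse by 21.
Every other assignment is strictly worse.
Car 85's own top request is Request R7 ($50), but forcing Car 85→Request R7 and reassigning the rest optimally gives only $262 — worse by 7.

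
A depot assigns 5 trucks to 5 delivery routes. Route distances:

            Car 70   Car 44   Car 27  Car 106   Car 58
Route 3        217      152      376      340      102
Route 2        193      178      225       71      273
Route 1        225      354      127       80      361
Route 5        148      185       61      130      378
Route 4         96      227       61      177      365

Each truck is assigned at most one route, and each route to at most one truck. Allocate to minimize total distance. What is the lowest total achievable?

This is a one-to-one assignment (minimum-cost bipartite matching).
Optimal: Car 70→Route 4 (96 km), Car 44→Route 2 (178 km), Car 27→Route 5 (61 km), Car 106→Route 1 (80 km), Car 58→Route 3 (102 km) — total 96+178+61+80+102 = 517 km.
Column-greedy (each route in turn goes to its cheapest remaining truck) gives 675 km, worse by 158.
Next-best assignment: Car 70→Route 5, Car 44→Route 2, Car 27→Route 4, Car 106→Route 1, Car 58→Route 3 = 569 km.
Swapping Car 44↔Car 70 (Car 44→Route 4 227 km, Car 70→Route 2 193 km) adds 146.
Checked against all permutations: 517 km is optimal.

Min total: 517 km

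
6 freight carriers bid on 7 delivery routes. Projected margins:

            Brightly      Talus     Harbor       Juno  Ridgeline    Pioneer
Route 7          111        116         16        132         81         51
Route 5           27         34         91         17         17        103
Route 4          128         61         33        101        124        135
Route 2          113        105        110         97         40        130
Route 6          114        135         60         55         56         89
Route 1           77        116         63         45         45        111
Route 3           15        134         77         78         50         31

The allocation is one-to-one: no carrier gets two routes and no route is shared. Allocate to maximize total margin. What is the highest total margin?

Maximum total: $725k

This is the linear assignment problem.
Optimal: Brightly→Route 6 ($114k), Talus→Route 3 ($134k), Harbor→Route 5 ($91k), Juno→Route 7 ($132k), Ridgeline→Route 4 ($124k), Pioneer→Route 2 ($130k) — total 114+134+91+132+124+130 = $725k.
Column-greedy (each route in turn goes to its best remaining carrier) gives $653k, worse by 72.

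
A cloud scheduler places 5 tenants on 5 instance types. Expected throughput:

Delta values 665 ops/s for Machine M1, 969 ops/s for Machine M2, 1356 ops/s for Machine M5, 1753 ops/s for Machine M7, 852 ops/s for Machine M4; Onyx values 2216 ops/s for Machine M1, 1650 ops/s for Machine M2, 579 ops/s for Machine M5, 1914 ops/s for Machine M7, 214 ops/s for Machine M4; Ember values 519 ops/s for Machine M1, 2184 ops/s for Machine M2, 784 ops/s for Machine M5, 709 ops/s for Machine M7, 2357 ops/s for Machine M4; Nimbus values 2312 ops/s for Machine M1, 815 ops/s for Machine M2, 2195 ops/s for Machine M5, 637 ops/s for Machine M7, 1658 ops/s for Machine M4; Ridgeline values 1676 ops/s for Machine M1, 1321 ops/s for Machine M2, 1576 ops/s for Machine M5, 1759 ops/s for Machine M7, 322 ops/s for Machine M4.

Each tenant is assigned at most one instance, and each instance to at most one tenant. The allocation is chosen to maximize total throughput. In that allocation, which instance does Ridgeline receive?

Ridgeline receives Machine M2.

This is a one-to-one assignment (maximum-weight bipartite matching).
Optimal: Delta→Machine M7 (1753 ops/s), Onyx→Machine M1 (2216 ops/s), Ember→Machine M4 (2357 ops/s), Nimbus→Machine M5 (2195 ops/s), Ridgeline→Machine M2 (1321 ops/s) — total 1753+2216+2357+2195+1321 = 9842 ops/s.
Max-entry greedy (repeatedly take the single best remaining cell) gives 9128 ops/s, worse by 714.
Ridgeline's own top instance is Machine M7 (1759 ops/s), but forcing Ridgeline→Machine M7 and reassigning the rest optimally gives only 9496 ops/s — worse by 346.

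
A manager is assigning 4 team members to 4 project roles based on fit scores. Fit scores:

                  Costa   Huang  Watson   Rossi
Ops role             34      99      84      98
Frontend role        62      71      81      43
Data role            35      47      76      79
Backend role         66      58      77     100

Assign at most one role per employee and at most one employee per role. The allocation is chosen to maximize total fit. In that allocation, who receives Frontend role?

Treat this as an assignment problem: match each employee to one role.
Optimal: Costa→Frontend role (62 pts), Huang→Ops role (99 pts), Watson→Data role (76 pts), Rossi→Backend role (100 pts) — total 62+99+76+100 = 337 pts.
Max-entry greedy (repeatedly take the single best remaining cell) gives 315 pts, worse by 22.
Next-best assignment: Costa→Backend role, Huang→Ops role, Watson→Frontend role, Rossi→Data role = 325 pts.
Swapping Costa↔Huang (Costa→Ops role 34 pts, Huang→Frontend role 71 pts) loses 56.
Checked against all permutations: 337 pts is optimal.
Costa's own top role is Backend role (66 pts), but forcing Costa→Backend role and reassigning the rest optimally gives only 325 pts — worse by 12.

Costa receives Frontend role.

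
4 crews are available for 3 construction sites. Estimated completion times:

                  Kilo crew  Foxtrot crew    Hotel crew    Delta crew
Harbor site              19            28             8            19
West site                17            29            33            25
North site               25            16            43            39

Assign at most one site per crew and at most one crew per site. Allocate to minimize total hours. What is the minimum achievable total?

Treat this as an assignment problem: match each crew to one site.
Optimal: Hotel crew→Harbor site (8 hours), Kilo crew→West site (17 hours), Foxtrot crew→North site (16 hours) — total 8+17+16 = 41 hours.
Next-best assignment: Hotel crew→Harbor site, Delta crew→West site, Foxtrot crew→North site = 49 hours.
No other one-to-one assignment undercuts 41 hours.

Minimum total: 41 hours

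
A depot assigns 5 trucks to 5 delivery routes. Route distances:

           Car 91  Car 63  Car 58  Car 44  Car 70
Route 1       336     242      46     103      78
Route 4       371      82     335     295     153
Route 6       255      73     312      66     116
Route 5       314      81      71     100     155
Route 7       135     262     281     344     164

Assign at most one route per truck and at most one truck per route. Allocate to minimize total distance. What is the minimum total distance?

This is a one-to-one assignment (minimum-cost bipartite matching).
Optimal: Car 91→Route 7 (135 km), Car 63→Route 4 (82 km), Car 58→Route 5 (71 km), Car 44→Route 6 (66 km), Car 70→Route 1 (78 km) — total 135+82+71+66+78 = 432 km.
Column-greedy (each route in turn goes to its cheapest remaining truck) gives 484 km, worse by 52.
Next-best assignment: Car 91→Route 7, Car 63→Route 4, Car 58→Route 1, Car 44→Route 5, Car 70→Route 6 = 479 km.

Minimum total: 432 km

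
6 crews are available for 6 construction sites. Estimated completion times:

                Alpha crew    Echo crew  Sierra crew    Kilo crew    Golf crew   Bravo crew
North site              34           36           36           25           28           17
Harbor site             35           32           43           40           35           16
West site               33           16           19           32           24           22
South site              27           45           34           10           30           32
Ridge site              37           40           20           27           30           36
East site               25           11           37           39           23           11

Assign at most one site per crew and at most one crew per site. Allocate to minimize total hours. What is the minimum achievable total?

Optimal: Alpha crew→North site (34 hours), Echo crew→East site (11 hours), Sierra crew→Ridge site (20 hours), Kilo crew→South site (10 hours), Golf crew→West site (24 hours), Bravo crew→Harbor site (16 hours) — total 34+11+20+10+24+16 = 115 hours.
Min-entry greedy (repeatedly take the single cheapest remaining cell) gives 121 hours, worse by 6.

Minimum total: 115 hours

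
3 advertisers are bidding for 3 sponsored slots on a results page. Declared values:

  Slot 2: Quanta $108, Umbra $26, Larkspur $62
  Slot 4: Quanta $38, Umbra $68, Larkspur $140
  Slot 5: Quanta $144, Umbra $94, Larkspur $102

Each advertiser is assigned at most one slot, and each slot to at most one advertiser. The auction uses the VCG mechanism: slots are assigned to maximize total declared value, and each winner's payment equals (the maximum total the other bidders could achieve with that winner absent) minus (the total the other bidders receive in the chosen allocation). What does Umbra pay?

Umbra pays $36.

Efficient allocation: Quanta→Slot 2 ($108), Umbra→Slot 5 ($94), Larkspur→Slot 4 ($140); total welfare W = $342.
Umbra receives Slot 5 at value $94, so the others get W − 94 = $248.
Without Umbra: best allocation of the remaining 2 bidders over all 3 slots is Quanta→Slot 5 ($144), Larkspur→Slot 4 ($140), total $284.
VCG payment = (others' best without Umbra) − (others' welfare with Umbra) = 284 − 248 = $36.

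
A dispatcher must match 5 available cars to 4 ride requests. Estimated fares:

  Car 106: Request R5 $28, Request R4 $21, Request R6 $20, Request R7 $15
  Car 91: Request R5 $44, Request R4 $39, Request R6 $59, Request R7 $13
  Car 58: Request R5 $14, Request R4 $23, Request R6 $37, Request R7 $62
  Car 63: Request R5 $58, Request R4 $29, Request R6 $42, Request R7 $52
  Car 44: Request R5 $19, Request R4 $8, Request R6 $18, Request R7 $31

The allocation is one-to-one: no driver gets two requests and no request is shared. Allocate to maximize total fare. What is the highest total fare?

This is a one-to-one assignment (maximum-weight bipartite matching).
Optimal: Car 63→Request R5 ($58), Car 106→Request R4 ($21), Car 91→Request R6 ($59), Car 58→Request R7 ($62) — total 58+21+59+62 = $200.
Column-greedy (each request in turn goes to its best remaining driver) gives $165, worse by 35.

Max total: $200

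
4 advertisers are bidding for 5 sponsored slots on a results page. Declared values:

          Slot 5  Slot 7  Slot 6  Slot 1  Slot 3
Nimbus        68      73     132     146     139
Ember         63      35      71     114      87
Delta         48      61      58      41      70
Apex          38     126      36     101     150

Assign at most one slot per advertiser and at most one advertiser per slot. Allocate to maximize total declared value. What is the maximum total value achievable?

Optimal: Nimbus→Slot 6 ($132), Ember→Slot 1 ($114), Delta→Slot 7 ($61), Apex→Slot 3 ($150) — total 132+114+61+150 = $457.
Max-entry greedy (repeatedly take the single best remaining cell) gives $428, worse by 29.
Next-best assignment: Nimbus→Slot 6, Ember→Slot 1, Delta→Slot 5, Apex→Slot 3 = $444.
Every other assignment is strictly worse.

Maximum total: $457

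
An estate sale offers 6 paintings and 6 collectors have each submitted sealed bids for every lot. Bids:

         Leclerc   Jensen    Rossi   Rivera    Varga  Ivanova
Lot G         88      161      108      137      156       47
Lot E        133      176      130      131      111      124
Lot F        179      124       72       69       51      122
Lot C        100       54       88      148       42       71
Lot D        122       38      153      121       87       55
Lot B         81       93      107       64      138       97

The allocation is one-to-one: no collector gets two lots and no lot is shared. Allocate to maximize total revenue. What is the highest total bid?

Maximum total: $909

Optimal: Leclerc→Lot F ($179), Jensen→Lot E ($176), Rossi→Lot D ($153), Rivera→Lot C ($148), Varga→Lot G ($156), Ivanova→Lot B ($97) — total 179+176+153+148+156+97 = $909.
Column-greedy (each lot in turn goes to its best remaining collector) gives $855, worse by 54.
Next-best assignment: Leclerc→Lot F, Jensen→Lot G, Rossi→Lot D, Rivera→Lot C, Varga→Lot B, Ivanova→Lot E = $903.
No other one-to-one assignment exceeds $909.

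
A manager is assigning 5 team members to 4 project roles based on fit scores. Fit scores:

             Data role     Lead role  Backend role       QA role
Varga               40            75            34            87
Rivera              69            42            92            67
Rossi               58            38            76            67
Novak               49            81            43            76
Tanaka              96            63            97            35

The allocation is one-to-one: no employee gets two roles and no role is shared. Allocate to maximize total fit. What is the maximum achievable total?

Max total: 356 pts

Optimal: Tanaka→Data role (96 pts), Novak→Lead role (81 pts), Rivera→Backend role (92 pts), Varga→QA role (87 pts) — total 96+81+92+87 = 356 pts.
Row-greedy (each employee in turn takes its best remaining role) gives 318 pts, worse by 38.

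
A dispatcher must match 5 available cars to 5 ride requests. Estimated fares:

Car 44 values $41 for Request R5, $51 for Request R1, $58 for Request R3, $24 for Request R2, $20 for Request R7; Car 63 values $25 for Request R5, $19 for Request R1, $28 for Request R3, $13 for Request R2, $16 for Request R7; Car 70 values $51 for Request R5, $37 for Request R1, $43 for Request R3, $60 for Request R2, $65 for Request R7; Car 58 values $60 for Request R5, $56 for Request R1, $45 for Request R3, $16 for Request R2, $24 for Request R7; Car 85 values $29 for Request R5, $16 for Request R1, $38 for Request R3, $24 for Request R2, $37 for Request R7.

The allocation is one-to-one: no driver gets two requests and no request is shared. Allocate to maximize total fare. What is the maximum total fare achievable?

This is a one-to-one assignment (maximum-weight bipartite matching).
Optimal: Car 44→Request R1 ($51), Car 63→Request R3 ($28), Car 70→Request R2 ($60), Car 58→Request R5 ($60), Car 85→Request R7 ($37) — total 51+28+60+60+37 = $236.
Swapping Car 70↔Car 85 (Car 70→Request R7 $65, Car 85→Request R2 $24) loses 8.

Maximum total: $236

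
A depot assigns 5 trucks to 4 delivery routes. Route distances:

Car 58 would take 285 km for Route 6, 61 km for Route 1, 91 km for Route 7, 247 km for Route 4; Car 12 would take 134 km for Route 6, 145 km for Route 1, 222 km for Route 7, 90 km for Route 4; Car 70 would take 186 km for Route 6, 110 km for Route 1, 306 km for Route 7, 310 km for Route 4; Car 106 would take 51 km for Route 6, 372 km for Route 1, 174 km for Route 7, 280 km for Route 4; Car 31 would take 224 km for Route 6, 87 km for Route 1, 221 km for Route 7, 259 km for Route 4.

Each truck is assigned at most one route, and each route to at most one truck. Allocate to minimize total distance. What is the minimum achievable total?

Minimum total: 319 km

This is a one-to-one assignment (minimum-cost bipartite matching).
Optimal: Car 106→Route 6 (51 km), Car 31→Route 1 (87 km), Car 58→Route 7 (91 km), Car 12→Route 4 (90 km) — total 51+87+91+90 = 319 km.
Column-greedy (each route in turn goes to its cheapest remaining truck) gives 423 km, worse by 104.
Every other assignment is strictly worse.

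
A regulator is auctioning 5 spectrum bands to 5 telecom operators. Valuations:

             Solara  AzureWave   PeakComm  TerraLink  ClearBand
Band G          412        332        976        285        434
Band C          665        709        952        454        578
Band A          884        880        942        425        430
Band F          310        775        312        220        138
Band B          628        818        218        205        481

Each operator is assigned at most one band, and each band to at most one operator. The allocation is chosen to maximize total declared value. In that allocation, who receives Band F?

Optimal: Solara→Band A ($884M), AzureWave→Band F ($775M), PeakComm→Band G ($976M), TerraLink→Band C ($454M), ClearBand→Band B ($481M) — total 884+775+976+454+481 = $3570M.
Column-greedy (each band in turn goes to its best remaining operator) gives $3270M, worse by 300.
AzureWave's own top band is Band A ($880M), but forcing AzureWave→Band A and reassigning the rest optimally gives only $3282M — worse by 288.

AzureWave receives Band F.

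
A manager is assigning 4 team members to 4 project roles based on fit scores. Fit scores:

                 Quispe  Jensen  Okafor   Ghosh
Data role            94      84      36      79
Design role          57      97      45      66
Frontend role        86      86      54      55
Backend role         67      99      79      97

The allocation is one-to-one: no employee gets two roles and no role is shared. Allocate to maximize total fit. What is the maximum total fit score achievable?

Optimal: Quispe→Data role (94 pts), Jensen→Design role (97 pts), Okafor→Frontend role (54 pts), Ghosh→Backend role (97 pts) — total 94+97+54+97 = 342 pts.
Column-greedy (each role in turn goes to its best remaining employee) gives 325 pts, worse by 17.
Every other assignment is strictly worse.

Max total: 342 pts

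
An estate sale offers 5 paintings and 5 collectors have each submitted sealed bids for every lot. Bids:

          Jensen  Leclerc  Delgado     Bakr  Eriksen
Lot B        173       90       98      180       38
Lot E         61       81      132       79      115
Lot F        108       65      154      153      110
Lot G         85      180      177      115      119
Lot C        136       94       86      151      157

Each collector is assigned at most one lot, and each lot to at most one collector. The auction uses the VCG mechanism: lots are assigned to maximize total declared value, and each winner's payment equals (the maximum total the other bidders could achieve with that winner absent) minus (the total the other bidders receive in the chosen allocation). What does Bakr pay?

Bakr pays $22.

Efficient allocation: Jensen→Lot B ($173), Leclerc→Lot G ($180), Delgado→Lot E ($132), Bakr→Lot F ($153), Eriksen→Lot C ($157); total welfare W = $795.
Bakr receives Lot F at value $153, so the others get W − 153 = $642.
Without Bakr: best allocation of the remaining 4 bidders over all 5 lots is Jensen→Lot B ($173), Leclerc→Lot G ($180), Delgado→Lot F ($154), Eriksen→Lot C ($157), total $664.
VCG payment = (others' best without Bakr) − (others' welfare with Bakr) = 664 − 642 = $22.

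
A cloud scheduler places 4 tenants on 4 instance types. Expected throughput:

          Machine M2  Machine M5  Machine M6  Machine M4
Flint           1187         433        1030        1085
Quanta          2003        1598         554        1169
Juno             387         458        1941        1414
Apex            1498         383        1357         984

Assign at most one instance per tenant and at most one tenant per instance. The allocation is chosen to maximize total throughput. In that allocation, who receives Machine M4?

Flint receives Machine M4.

Optimal: Flint→Machine M4 (1085 ops/s), Quanta→Machine M5 (1598 ops/s), Juno→Machine M6 (1941 ops/s), Apex→Machine M2 (1498 ops/s) — total 1085+1598+1941+1498 = 6122 ops/s.
Max-entry greedy (repeatedly take the single best remaining cell) gives 5412 ops/s, worse by 710.
Checked against all permutations: 6122 ops/s is optimal.
Flint's own top instance is Machine M2 (1187 ops/s), but forcing Flint→Machine M2 and reassigning the rest optimally gives only 5710 ops/s — worse by 412.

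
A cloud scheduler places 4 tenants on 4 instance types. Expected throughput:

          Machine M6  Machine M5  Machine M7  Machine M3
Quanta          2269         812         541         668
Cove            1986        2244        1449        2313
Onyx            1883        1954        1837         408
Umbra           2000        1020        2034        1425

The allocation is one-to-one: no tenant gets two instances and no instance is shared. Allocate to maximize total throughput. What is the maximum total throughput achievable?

Maximum total: 8570 ops/s

This is the linear assignment problem.
Optimal: Quanta→Machine M6 (2269 ops/s), Cove→Machine M3 (2313 ops/s), Onyx→Machine M5 (1954 ops/s), Umbra→Machine M7 (2034 ops/s) — total 2269+2313+1954+2034 = 8570 ops/s.
Next-best assignment: Quanta→Machine M6, Cove→Machine M5, Onyx→Machine M7, Umbra→Machine M3 = 7775 ops/s.
Every other assignment is strictly worse.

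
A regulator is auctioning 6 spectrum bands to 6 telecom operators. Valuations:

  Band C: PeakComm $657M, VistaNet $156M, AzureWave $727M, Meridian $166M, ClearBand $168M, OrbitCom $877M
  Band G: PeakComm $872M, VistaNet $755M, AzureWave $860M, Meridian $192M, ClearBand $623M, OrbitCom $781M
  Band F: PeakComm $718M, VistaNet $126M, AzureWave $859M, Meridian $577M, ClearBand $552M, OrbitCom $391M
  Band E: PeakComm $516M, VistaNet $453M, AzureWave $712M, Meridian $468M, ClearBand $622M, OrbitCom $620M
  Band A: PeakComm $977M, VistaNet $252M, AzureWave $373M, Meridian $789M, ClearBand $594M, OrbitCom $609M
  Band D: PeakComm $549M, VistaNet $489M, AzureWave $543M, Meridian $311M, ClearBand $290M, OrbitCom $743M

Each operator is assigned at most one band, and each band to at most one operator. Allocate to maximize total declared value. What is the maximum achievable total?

Max total: $4508M

Optimal: PeakComm→Band G ($872M), VistaNet→Band D ($489M), AzureWave→Band F ($859M), Meridian→Band A ($789M), ClearBand→Band E ($622M), OrbitCom→Band C ($877M) — total 872+489+859+789+622+877 = $4508M.
Row-greedy (each operator in turn takes its best remaining band) gives $4226M, worse by 282.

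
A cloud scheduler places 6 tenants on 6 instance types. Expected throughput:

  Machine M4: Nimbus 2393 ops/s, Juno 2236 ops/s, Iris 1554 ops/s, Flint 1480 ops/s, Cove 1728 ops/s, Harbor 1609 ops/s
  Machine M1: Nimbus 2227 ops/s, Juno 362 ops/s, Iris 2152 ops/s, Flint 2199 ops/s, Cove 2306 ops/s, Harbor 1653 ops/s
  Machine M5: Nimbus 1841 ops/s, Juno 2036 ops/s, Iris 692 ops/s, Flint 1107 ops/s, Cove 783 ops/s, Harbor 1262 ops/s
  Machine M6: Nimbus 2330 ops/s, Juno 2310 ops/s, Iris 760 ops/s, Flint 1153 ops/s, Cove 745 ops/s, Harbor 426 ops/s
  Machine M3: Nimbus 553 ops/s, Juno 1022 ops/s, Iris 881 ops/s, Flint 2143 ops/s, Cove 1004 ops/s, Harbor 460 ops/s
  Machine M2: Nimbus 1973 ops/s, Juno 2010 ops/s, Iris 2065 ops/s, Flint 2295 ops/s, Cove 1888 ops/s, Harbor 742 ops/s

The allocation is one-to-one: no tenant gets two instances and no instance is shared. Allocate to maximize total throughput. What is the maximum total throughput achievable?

Maximum total: 12489 ops/s

Optimal: Nimbus→Machine M6 (2330 ops/s), Juno→Machine M5 (2036 ops/s), Iris→Machine M2 (2065 ops/s), Flint→Machine M3 (2143 ops/s), Cove→Machine M1 (2306 ops/s), Harbor→Machine M4 (1609 ops/s) — total 2330+2036+2065+2143+2306+1609 = 12489 ops/s.
Max-entry greedy (repeatedly take the single best remaining cell) gives 11447 ops/s, worse by 1042.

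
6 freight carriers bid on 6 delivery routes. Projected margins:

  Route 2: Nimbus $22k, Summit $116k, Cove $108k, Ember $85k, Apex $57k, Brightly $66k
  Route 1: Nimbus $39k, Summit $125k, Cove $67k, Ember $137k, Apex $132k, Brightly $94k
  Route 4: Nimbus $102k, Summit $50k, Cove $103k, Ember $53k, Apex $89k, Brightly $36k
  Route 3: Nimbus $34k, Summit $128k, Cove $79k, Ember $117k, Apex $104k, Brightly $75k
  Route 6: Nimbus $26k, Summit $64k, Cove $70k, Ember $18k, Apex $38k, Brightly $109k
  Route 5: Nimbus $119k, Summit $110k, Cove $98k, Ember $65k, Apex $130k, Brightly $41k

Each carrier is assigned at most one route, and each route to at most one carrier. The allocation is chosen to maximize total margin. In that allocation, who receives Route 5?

Optimal: Nimbus→Route 4 ($102k), Summit→Route 3 ($128k), Cove→Route 2 ($108k), Ember→Route 1 ($137k), Apex→Route 5 ($130k), Brightly→Route 6 ($109k) — total 102+128+108+137+130+109 = $714k.
Row-greedy (each carrier in turn takes its best remaining route) gives $690k, worse by 24.
Apex's own top route is Route 1 ($132k), but forcing Apex→Route 1 and reassigning the rest optimally gives only $696k — worse by 18.

Apex receives Route 5.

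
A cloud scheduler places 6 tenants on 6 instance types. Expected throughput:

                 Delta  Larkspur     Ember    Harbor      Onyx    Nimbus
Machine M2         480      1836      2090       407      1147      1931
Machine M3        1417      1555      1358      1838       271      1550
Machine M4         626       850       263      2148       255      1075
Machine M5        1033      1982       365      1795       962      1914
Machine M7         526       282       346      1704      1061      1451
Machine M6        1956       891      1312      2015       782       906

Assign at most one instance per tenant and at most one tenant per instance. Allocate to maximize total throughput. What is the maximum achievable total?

This is the linear assignment problem.
Optimal: Delta→Machine M6 (1956 ops/s), Larkspur→Machine M5 (1982 ops/s), Ember→Machine M2 (2090 ops/s), Harbor→Machine M4 (2148 ops/s), Onyx→Machine M7 (1061 ops/s), Nimbus→Machine M3 (1550 ops/s) — total 1956+1982+2090+2148+1061+1550 = 10787 ops/s.
Column-greedy (each instance in turn goes to its best remaining tenant) gives 10002 ops/s, worse by 785.
Swapping Larkspur↔Delta (Larkspur→Machine M6 891 ops/s, Delta→Machine M5 1033 ops/s) loses 2014.
Every other assignment is strictly worse.

Max total: 10787 ops/s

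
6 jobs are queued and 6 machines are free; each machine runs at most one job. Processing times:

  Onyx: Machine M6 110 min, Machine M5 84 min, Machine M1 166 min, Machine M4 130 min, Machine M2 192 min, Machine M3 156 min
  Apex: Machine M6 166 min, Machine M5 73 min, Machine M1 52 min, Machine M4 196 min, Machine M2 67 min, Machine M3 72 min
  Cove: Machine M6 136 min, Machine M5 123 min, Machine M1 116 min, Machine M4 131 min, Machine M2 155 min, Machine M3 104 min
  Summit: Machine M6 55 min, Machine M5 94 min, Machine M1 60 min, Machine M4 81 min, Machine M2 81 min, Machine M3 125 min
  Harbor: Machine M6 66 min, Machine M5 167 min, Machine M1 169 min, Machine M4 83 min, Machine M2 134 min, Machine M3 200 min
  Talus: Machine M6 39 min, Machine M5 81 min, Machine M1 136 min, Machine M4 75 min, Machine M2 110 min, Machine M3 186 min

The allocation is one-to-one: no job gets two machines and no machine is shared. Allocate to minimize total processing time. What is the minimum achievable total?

Optimal: Onyx→Machine M5 (84 min), Apex→Machine M2 (67 min), Cove→Machine M3 (104 min), Summit→Machine M1 (60 min), Harbor→Machine M4 (83 min), Talus→Machine M6 (39 min) — total 84+67+104+60+83+39 = 437 min.
Row-greedy (each job in turn takes its cheapest remaining machine) gives 488 min, worse by 51.

Minimum total: 437 min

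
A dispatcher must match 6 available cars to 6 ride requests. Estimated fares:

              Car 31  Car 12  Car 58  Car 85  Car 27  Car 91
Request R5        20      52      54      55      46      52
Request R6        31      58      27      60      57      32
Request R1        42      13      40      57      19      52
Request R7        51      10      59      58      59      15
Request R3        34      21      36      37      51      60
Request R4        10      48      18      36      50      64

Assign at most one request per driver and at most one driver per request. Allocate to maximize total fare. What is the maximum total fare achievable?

Max total: $335

This is a one-to-one assignment (maximum-weight bipartite matching).
Optimal: Car 31→Request R7 ($51), Car 12→Request R6 ($58), Car 58→Request R5 ($54), Car 85→Request R1 ($57), Car 27→Request R3 ($51), Car 91→Request R4 ($64) — total 51+58+54+57+51+64 = $335.
Next-best assignment: Car 31→Request R7, Car 12→Request R6, Car 58→Request R5, Car 85→Request R1, Car 27→Request R4, Car 91→Request R3 = $330.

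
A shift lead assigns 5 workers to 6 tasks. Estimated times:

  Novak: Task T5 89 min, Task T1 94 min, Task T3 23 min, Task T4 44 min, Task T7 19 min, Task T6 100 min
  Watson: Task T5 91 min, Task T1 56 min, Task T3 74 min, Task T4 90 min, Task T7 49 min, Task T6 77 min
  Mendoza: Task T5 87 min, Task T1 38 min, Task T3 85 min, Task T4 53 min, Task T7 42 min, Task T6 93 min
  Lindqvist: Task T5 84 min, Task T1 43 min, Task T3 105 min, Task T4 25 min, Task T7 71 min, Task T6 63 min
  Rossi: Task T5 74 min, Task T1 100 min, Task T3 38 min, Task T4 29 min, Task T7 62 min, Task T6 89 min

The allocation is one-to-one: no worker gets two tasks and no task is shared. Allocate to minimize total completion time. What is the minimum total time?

Minimum total: 197 min

Optimal: Novak→Task T7 (19 min), Watson→Task T6 (77 min), Mendoza→Task T1 (38 min), Lindqvist→Task T4 (25 min), Rossi→Task T3 (38 min) — total 19+77+38+25+38 = 197 min.
Row-greedy (each worker in turn takes its cheapest remaining task) gives 229 min, worse by 32.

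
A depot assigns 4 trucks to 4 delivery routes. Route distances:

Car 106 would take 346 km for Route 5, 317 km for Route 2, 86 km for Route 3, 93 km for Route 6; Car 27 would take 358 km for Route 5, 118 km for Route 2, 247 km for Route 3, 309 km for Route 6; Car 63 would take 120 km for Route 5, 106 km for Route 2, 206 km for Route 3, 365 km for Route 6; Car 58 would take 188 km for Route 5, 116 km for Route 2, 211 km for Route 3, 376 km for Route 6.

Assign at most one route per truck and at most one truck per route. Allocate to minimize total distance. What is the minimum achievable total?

Optimal: Car 106→Route 6 (93 km), Car 27→Route 2 (118 km), Car 63→Route 5 (120 km), Car 58→Route 3 (211 km) — total 93+118+120+211 = 542 km.
Row-greedy (each truck in turn takes its cheapest remaining route) gives 700 km, worse by 158.
Swapping Car 58↔Car 27 (Car 58→Route 2 116 km, Car 27→Route 3 247 km) adds 34.

Minimum total: 542 km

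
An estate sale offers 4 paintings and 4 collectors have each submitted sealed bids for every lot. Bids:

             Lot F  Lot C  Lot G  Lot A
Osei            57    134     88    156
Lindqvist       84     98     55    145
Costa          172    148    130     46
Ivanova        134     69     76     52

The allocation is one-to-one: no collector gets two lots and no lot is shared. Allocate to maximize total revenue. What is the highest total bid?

Optimal: Osei→Lot C ($134), Lindqvist→Lot A ($145), Costa→Lot G ($130), Ivanova→Lot F ($134) — total 134+145+130+134 = $543.
Max-entry greedy (repeatedly take the single best remaining cell) gives $502, worse by 41.
Next-best assignment: Osei→Lot C, Lindqvist→Lot A, Costa→Lot F, Ivanova→Lot G = $527.

Maximum total: $543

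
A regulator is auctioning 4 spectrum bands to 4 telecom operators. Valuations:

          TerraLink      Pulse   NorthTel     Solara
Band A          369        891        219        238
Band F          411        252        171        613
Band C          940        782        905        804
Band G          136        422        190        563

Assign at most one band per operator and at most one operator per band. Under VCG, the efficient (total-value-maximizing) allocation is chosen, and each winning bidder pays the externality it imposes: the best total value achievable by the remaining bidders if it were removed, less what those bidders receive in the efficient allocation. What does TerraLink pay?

Efficient allocation: TerraLink→Band F ($411M), Pulse→Band A ($891M), NorthTel→Band C ($905M), Solara→Band G ($563M); total welfare W = $2770M.
TerraLink receives Band F at value $411M, so the others get W − 411 = $2359M.
Without TerraLink: best allocation of the remaining 3 bidders over all 4 bands is Pulse→Band A ($891M), NorthTel→Band C ($905M), Solara→Band F ($613M), total $2409M.
VCG payment = (others' best without TerraLink) − (others' welfare with TerraLink) = 2409 − 2359 = $50M.

TerraLink pays $50M.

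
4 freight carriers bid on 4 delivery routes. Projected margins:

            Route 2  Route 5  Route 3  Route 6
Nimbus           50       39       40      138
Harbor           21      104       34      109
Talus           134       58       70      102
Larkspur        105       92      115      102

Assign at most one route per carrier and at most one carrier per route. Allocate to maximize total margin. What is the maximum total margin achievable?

Max total: $491k

This is the linear assignment problem.
Optimal: Nimbus→Route 6 ($138k), Harbor→Route 5 ($104k), Talus→Route 2 ($134k), Larkspur→Route 3 ($115k) — total 138+104+134+115 = $491k.
Next-best assignment: Nimbus→Route 6, Harbor→Route 5, Talus→Route 3, Larkspur→Route 2 = $417k.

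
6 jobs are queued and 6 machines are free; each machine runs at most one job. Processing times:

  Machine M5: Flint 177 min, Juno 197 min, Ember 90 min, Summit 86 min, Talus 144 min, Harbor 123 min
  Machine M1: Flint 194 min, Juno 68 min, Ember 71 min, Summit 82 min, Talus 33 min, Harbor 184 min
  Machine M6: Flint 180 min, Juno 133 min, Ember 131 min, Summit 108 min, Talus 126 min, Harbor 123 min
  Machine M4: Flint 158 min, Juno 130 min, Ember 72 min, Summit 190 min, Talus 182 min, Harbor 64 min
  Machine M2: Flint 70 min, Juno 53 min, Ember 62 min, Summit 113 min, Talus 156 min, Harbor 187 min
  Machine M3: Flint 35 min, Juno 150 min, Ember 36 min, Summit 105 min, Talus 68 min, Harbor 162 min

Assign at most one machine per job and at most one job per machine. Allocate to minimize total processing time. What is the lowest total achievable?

Optimal: Flint→Machine M3 (35 min), Juno→Machine M2 (53 min), Ember→Machine M5 (90 min), Summit→Machine M6 (108 min), Talus→Machine M1 (33 min), Harbor→Machine M4 (64 min) — total 35+53+90+108+33+64 = 383 min.
Min-entry greedy (repeatedly take the single cheapest remaining cell) gives 402 min, worse by 19.

Min total: 383 min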